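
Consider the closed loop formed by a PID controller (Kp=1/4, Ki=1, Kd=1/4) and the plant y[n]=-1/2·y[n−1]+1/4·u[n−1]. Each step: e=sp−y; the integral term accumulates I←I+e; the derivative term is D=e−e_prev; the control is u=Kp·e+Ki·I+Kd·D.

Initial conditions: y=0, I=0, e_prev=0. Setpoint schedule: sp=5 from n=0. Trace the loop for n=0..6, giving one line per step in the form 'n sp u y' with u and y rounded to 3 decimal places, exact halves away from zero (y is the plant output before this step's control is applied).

0 5 7.500 0.000
1 5 8.438 1.875
2 5 13.086 1.172
3 5 14.468 2.686
4 5 17.778 2.274
5 5 18.851 3.307
6 5 21.174 3.059

(exact arithmetic carried between steps; '≈' marks a value shown rounded to 6 d.p. or computed from one; I and e_prev carry over from the previous line; the table rounds u and y to 3 d.p., halves away from zero)
n=0: y=0, sp=5, e=sp−y=5; I=5, D=e−e_prev=5; u=1/4·5+1·5+1/4·5=7.5; next y=-1/2·0+1/4·7.5=1.875
n=1: y=1.875, sp=5, e=sp−y=3.125; I=8.125, D=e−e_prev=-1.875; u=1/4·3.125+1·8.125+1/4·(-1.875)=8.4375; next y=-1/2·1.875+1/4·8.4375=1.171875
n=2: y=1.171875, sp=5, e=sp−y=3.828125; I=11.953125, D=e−e_prev=0.703125; u=1/4·3.828125+1·11.953125+1/4·0.703125≈13.085938; next y=-1/2·1.171875+1/4·13.085938≈2.685547
n=3: y≈2.685547, sp=5, e=sp−y≈2.314453; I≈14.267578, D=e−e_prev≈-1.513672; u=1/4·2.314453+1·14.267578+1/4·(-1.513672)≈14.467773; next y=-1/2·2.685547+1/4·14.467773≈2.274170
n=4: y≈2.274170, sp=5, e=sp−y≈2.725830; I≈16.993408, D=e−e_prev≈0.411377; u=1/4·2.725830+1·16.993408+1/4·0.411377≈17.777710; next y=-1/2·2.274170+1/4·17.777710≈3.307343
n=5: y≈3.307343, sp=5, e=sp−y≈1.692657; I≈18.686066, D=e−e_prev≈-1.033173; u=1/4·1.692657+1·18.686066+1/4·(-1.033173)≈18.850937; next y=-1/2·3.307343+1/4·18.850937≈3.059063
n=6: y≈3.059063, sp=5, e=sp−y≈1.940937; I≈20.627003, D=e−e_prev≈0.248280; u=1/4·1.940937+1·20.627003+1/4·0.248280≈21.174307; next y=-1/2·3.059063+1/4·21.174307≈3.764045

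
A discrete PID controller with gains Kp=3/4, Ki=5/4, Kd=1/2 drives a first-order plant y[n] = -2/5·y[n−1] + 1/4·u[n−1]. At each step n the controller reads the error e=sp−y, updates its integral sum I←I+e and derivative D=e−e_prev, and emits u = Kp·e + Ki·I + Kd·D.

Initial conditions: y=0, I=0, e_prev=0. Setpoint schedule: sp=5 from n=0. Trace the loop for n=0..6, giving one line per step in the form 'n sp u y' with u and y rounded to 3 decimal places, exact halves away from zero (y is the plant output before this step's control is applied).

(exact arithmetic carried between steps; '≈' marks a value shown rounded to 6 d.p. or computed from one; I and e_prev carry over from the previous line; the table rounds u and y to 3 d.p., halves away from zero)
n=0: y=0, sp=5, e=sp−y=5; I=5, D=e−e_prev=5; u=3/4·5+5/4·5+1/2·5=12.5; next y=-2/5·0+1/4·12.5=3.125
n=1: y=3.125, sp=5, e=sp−y=1.875; I=6.875, D=e−e_prev=-3.125; u=3/4·1.875+5/4·6.875+1/2·(-3.125)=8.4375; next y=-2/5·3.125+1/4·8.4375=0.859375
n=2: y=0.859375, sp=5, e=sp−y=4.140625; I=11.015625, D=e−e_prev=2.265625; u=3/4·4.140625+5/4·11.015625+1/2·2.265625≈18.007813; next y=-2/5·0.859375+1/4·18.007813≈4.158203
n=3: y≈4.158203, sp=5, e=sp−y≈0.841797; I≈11.857422, D=e−e_prev≈-3.298828; u=3/4·0.841797+5/4·11.857422+1/2·(-3.298828)≈13.803711; next y=-2/5·4.158203+1/4·13.803711≈1.787646
n=4: y≈1.787646, sp=5, e=sp−y≈3.212354; I≈15.069775, D=e−e_prev≈2.370557; u=3/4·3.212354+5/4·15.069775+1/2·2.370557≈22.431763; next y=-2/5·1.787646+1/4·22.431763≈4.892882
n=5: y≈4.892882, sp=5, e=sp−y≈0.107118; I≈15.176893, D=e−e_prev≈-3.105236; u=3/4·0.107118+5/4·15.176893+1/2·(-3.105236)≈17.498837; next y=-2/5·4.892882+1/4·17.498837≈2.417556
n=6: y≈2.417556, sp=5, e=sp−y≈2.582444; I≈17.759337, D=e−e_prev≈2.475326; u=3/4·2.582444+5/4·17.759337+1/2·2.475326≈25.373666; next y=-2/5·2.417556+1/4·25.373666≈5.376394

0 5 12.500 0.000
1 5 8.438 3.125
2 5 18.008 0.859
3 5 13.804 4.158
4 5 22.432 1.788
5 5 17.499 4.893
6 5 25.374 2.418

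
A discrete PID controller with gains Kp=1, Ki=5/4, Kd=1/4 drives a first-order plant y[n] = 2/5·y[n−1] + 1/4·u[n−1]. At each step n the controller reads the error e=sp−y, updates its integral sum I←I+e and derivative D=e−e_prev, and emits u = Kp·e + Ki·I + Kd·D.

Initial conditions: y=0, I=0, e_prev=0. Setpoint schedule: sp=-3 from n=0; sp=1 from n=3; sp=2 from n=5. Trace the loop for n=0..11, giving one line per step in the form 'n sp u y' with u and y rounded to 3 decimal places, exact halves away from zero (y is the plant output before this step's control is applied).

(exact arithmetic carried between steps; '≈' marks a value shown rounded to 6 d.p. or computed from one; I and e_prev carry over from the previous line; the table rounds u and y to 3 d.p., halves away from zero)
n=0: y=0, sp=-3, e=sp−y=-3; I=-3, D=e−e_prev=-3; u=1·(-3)+5/4·(-3)+1/4·(-3)=-7.5; next y=2/5·0+1/4·(-7.5)=-1.875
n=1: y=-1.875, sp=-3, e=sp−y=-1.125; I=-4.125, D=e−e_prev=1.875; u=1·(-1.125)+5/4·(-4.125)+1/4·1.875=-5.8125; next y=2/5·(-1.875)+1/4·(-5.8125)=-2.203125
n=2: y=-2.203125, sp=-3, e=sp−y=-0.796875; I=-4.921875, D=e−e_prev=0.328125; u=1·(-0.796875)+5/4·(-4.921875)+1/4·0.328125≈-6.867188; next y=2/5·(-2.203125)+1/4·(-6.867188)≈-2.598047
n=3: y≈-2.598047, sp=1, e=sp−y≈3.598047; I≈-1.323828, D=e−e_prev≈4.394922; u=1·3.598047+5/4·(-1.323828)+1/4·4.394922≈3.041992; next y=2/5·(-2.598047)+1/4·3.041992≈-0.278721
n=4: y≈-0.278721, sp=1, e=sp−y≈1.278721; I≈-0.045107, D=e−e_prev≈-2.319326; u=1·1.278721+5/4·(-0.045107)+1/4·(-2.319326)≈0.642505; next y=2/5·(-0.278721)+1/4·0.642505≈0.049138
n=5: y≈0.049138, sp=2, e=sp−y≈1.950862; I≈1.905755, D=e−e_prev≈0.672141; u=1·1.950862+5/4·1.905755+1/4·0.672141≈4.501091; next y=2/5·0.049138+1/4·4.501091≈1.144928
n=6: y≈1.144928, sp=2, e=sp−y≈0.855072; I≈2.760827, D=e−e_prev≈-1.095790; u=1·0.855072+5/4·2.760827+1/4·(-1.095790)≈4.032158; next y=2/5·1.144928+1/4·4.032158≈1.466011
n=7: y≈1.466011, sp=2, e=sp−y≈0.533989; I≈3.294816, D=e−e_prev≈-0.321083; u=1·0.533989+5/4·3.294816+1/4·(-0.321083)≈4.572239; next y=2/5·1.466011+1/4·4.572239≈1.729464
n=8: y≈1.729464, sp=2, e=sp−y≈0.270536; I≈3.565352, D=e−e_prev≈-0.263453; u=1·0.270536+5/4·3.565352+1/4·(-0.263453)≈4.661363; next y=2/5·1.729464+1/4·4.661363≈1.857126
n=9: y≈1.857126, sp=2, e=sp−y≈0.142874; I≈3.708226, D=e−e_prev≈-0.127662; u=1·0.142874+5/4·3.708226+1/4·(-0.127662)≈4.746240; next y=2/5·1.857126+1/4·4.746240≈1.929411
n=10: y≈1.929411, sp=2, e=sp−y≈0.070589; I≈3.778815, D=e−e_prev≈-0.072284; u=1·0.070589+5/4·3.778815+1/4·(-0.072284)≈4.776037; next y=2/5·1.929411+1/4·4.776037≈1.965774
n=11: y≈1.965774, sp=2, e=sp−y≈0.034226; I≈3.813042, D=e−e_prev≈-0.036363; u=1·0.034226+5/4·3.813042+1/4·(-0.036363)≈4.791438; next y=2/5·1.965774+1/4·4.791438≈1.984169

0 -3 -7.500 0.000
1 -3 -5.813 -1.875
2 -3 -6.867 -2.203
3 1 3.042 -2.598
4 1 0.643 -0.279
5 2 4.501 0.049
6 2 4.032 1.145
7 2 4.572 1.466
8 2 4.661 1.729
9 2 4.746 1.857
10 2 4.776 1.929
11 2 4.791 1.966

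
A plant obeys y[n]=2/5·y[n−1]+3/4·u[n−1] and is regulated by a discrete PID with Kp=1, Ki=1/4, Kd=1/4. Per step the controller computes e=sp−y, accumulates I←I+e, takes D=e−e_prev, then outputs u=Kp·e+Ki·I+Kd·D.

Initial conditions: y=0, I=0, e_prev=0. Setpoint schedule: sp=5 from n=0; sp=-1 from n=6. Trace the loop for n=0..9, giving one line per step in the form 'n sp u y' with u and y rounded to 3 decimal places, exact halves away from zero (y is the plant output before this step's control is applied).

0 5 7.500 0.000
1 5 -0.938 5.625
2 5 6.430 1.547
3 5 0.432 5.441
4 5 5.706 2.501
5 5 1.427 5.280
6 -1 -3.802 3.182
7 -1 3.269 -1.578
8 -1 -2.875 1.821
9 -1 2.142 -1.428

(exact arithmetic carried between steps; '≈' marks a value shown rounded to 6 d.p. or computed from one; I and e_prev carry over from the previous line; the table rounds u and y to 3 d.p., halves away from zero)
n=0: y=0, sp=5, e=sp−y=5; I=5, D=e−e_prev=5; u=1·5+1/4·5+1/4·5=7.5; next y=2/5·0+3/4·7.5=5.625
n=1: y=5.625, sp=5, e=sp−y=-0.625; I=4.375, D=e−e_prev=-5.625; u=1·(-0.625)+1/4·4.375+1/4·(-5.625)=-0.9375; next y=2/5·5.625+3/4·(-0.9375)=1.546875
n=2: y=1.546875, sp=5, e=sp−y=3.453125; I=7.828125, D=e−e_prev=4.078125; u=1·3.453125+1/4·7.828125+1/4·4.078125≈6.429688; next y=2/5·1.546875+3/4·6.429688≈5.441016
n=3: y≈5.441016, sp=5, e=sp−y≈-0.441016; I≈7.387109, D=e−e_prev≈-3.894141; u=1·(-0.441016)+1/4·7.387109+1/4·(-3.894141)≈0.432227; next y=2/5·5.441016+3/4·0.432227≈2.500576
n=4: y≈2.500576, sp=5, e=sp−y≈2.499424; I≈9.886533, D=e−e_prev≈2.940439; u=1·2.499424+1/4·9.886533+1/4·2.940439≈5.706167; next y=2/5·2.500576+3/4·5.706167≈5.279856
n=5: y≈5.279856, sp=5, e=sp−y≈-0.279856; I≈9.606677, D=e−e_prev≈-2.779280; u=1·(-0.279856)+1/4·9.606677+1/4·(-2.779280)≈1.426994; next y=2/5·5.279856+3/4·1.426994≈3.182188
n=6: y≈3.182188, sp=-1, e=sp−y≈-4.182188; I≈5.424490, D=e−e_prev≈-3.902332; u=1·(-4.182188)+1/4·5.424490+1/4·(-3.902332)≈-3.801648; next y=2/5·3.182188+3/4·(-3.801648)≈-1.578361
n=7: y≈-1.578361, sp=-1, e=sp−y≈0.578361; I≈6.002851, D=e−e_prev≈4.760549; u=1·0.578361+1/4·6.002851+1/4·4.760549≈3.269211; next y=2/5·(-1.578361)+3/4·3.269211≈1.820564
n=8: y≈1.820564, sp=-1, e=sp−y≈-2.820564; I≈3.182287, D=e−e_prev≈-3.398925; u=1·(-2.820564)+1/4·3.182287+1/4·(-3.398925)≈-2.874723; next y=2/5·1.820564+3/4·(-2.874723)≈-1.427817
n=9: y≈-1.427817, sp=-1, e=sp−y≈0.427817; I≈3.610104, D=e−e_prev≈3.248381; u=1·0.427817+1/4·3.610104+1/4·3.248381≈2.142438; next y=2/5·(-1.427817)+3/4·2.142438≈1.035702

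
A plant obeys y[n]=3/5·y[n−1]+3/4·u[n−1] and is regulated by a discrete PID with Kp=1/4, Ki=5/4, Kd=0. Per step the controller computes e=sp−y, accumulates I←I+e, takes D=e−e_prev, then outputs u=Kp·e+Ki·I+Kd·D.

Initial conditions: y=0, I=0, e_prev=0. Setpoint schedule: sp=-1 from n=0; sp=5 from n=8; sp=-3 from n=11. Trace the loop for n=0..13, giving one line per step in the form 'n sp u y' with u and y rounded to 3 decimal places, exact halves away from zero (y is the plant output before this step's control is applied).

(exact arithmetic carried between steps; '≈' marks a value shown rounded to 6 d.p. or computed from one; I and e_prev carry over from the previous line; the table rounds u and y to 3 d.p., halves away from zero)
n=0: y=0, sp=-1, e=sp−y=-1; I=-1, D=e−e_prev=-1; u=1/4·(-1)+5/4·(-1)+0·(-1)=-1.5; next y=3/5·0+3/4·(-1.5)=-1.125
n=1: y=-1.125, sp=-1, e=sp−y=0.125; I=-0.875, D=e−e_prev=1.125; u=1/4·0.125+5/4·(-0.875)+0·1.125=-1.0625; next y=3/5·(-1.125)+3/4·(-1.0625)=-1.471875
n=2: y=-1.471875, sp=-1, e=sp−y=0.471875; I=-0.403125, D=e−e_prev=0.346875; u=1/4·0.471875+5/4·(-0.403125)+0·0.346875≈-0.385938; next y=3/5·(-1.471875)+3/4·(-0.385938)≈-1.172578
n=3: y≈-1.172578, sp=-1, e=sp−y≈0.172578; I≈-0.230547, D=e−e_prev≈-0.299297; u=1/4·0.172578+5/4·(-0.230547)+0·(-0.299297)≈-0.245039; next y=3/5·(-1.172578)+3/4·(-0.245039)≈-0.887326
n=4: y≈-0.887326, sp=-1, e=sp−y≈-0.112674; I≈-0.343221, D=e−e_prev≈-0.285252; u=1/4·(-0.112674)+5/4·(-0.343221)+0·(-0.285252)≈-0.457194; next y=3/5·(-0.887326)+3/4·(-0.457194)≈-0.875291
n=5: y≈-0.875291, sp=-1, e=sp−y≈-0.124709; I≈-0.467929, D=e−e_prev≈-0.012035; u=1/4·(-0.124709)+5/4·(-0.467929)+0·(-0.012035)≈-0.616089; next y=3/5·(-0.875291)+3/4·(-0.616089)≈-0.987241
n=6: y≈-0.987241, sp=-1, e=sp−y≈-0.012759; I≈-0.480688, D=e−e_prev≈0.111950; u=1/4·(-0.012759)+5/4·(-0.480688)+0·0.111950≈-0.604049; next y=3/5·(-0.987241)+3/4·(-0.604049)≈-1.045382
n=7: y≈-1.045382, sp=-1, e=sp−y≈0.045382; I≈-0.435306, D=e−e_prev≈0.058141; u=1/4·0.045382+5/4·(-0.435306)+0·0.058141≈-0.532787; next y=3/5·(-1.045382)+3/4·(-0.532787)≈-1.026819
n=8: y≈-1.026819, sp=5, e=sp−y≈6.026819; I≈5.591513, D=e−e_prev≈5.981437; u=1/4·6.026819+5/4·5.591513+0·5.981437≈8.496097; next y=3/5·(-1.026819)+3/4·8.496097≈5.755981
n=9: y≈5.755981, sp=5, e=sp−y≈-0.755981; I≈4.835533, D=e−e_prev≈-6.782800; u=1/4·(-0.755981)+5/4·4.835533+0·(-6.782800)≈5.855420; next y=3/5·5.755981+3/4·5.855420≈7.845154
n=10: y≈7.845154, sp=5, e=sp−y≈-2.845154; I≈1.990379, D=e−e_prev≈-2.089173; u=1/4·(-2.845154)+5/4·1.990379+0·(-2.089173)≈1.776685; next y=3/5·7.845154+3/4·1.776685≈6.039606
n=11: y≈6.039606, sp=-3, e=sp−y≈-9.039606; I≈-7.049227, D=e−e_prev≈-6.194452; u=1/4·(-9.039606)+5/4·(-7.049227)+0·(-6.194452)≈-11.071436; next y=3/5·6.039606+3/4·(-11.071436)≈-4.679813
n=12: y≈-4.679813, sp=-3, e=sp−y≈1.679813; I≈-5.369414, D=e−e_prev≈10.719419; u=1/4·1.679813+5/4·(-5.369414)+0·10.719419≈-6.291814; next y=3/5·(-4.679813)+3/4·(-6.291814)≈-7.526749
n=13: y≈-7.526749, sp=-3, e=sp−y≈4.526749; I≈-0.842665, D=e−e_prev≈2.846936; u=1/4·4.526749+5/4·(-0.842665)+0·2.846936≈0.078355; next y=3/5·(-7.526749)+3/4·0.078355≈-4.457283

0 -1 -1.500 0.000
1 -1 -1.063 -1.125
2 -1 -0.386 -1.472
3 -1 -0.245 -1.173
4 -1 -0.457 -0.887
5 -1 -0.616 -0.875
6 -1 -0.604 -0.987
7 -1 -0.533 -1.045
8 5 8.496 -1.027
9 5 5.855 5.756
10 5 1.777 7.845
11 -3 -11.071 6.040
12 -3 -6.292 -4.680
13 -3 0.078 -7.527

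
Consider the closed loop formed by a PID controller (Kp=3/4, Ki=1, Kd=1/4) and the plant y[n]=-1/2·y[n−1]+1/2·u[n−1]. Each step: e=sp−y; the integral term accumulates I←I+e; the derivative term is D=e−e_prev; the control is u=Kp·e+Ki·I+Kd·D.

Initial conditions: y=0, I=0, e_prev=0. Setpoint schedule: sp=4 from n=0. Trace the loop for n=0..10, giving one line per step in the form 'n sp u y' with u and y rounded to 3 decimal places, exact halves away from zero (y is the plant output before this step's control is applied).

0 4 8.000 0.000
1 4 3.000 4.000
2 4 13.000 -0.500
3 4 1.875 6.750
4 4 19.313 -2.438
5 4 -3.172 10.875
6 4 29.078 -7.023
7 4 -14.521 18.051
8 4 46.370 -16.286
9 4 -37.156 31.328
10 4 78.560 -34.242

(exact arithmetic carried between steps; '≈' marks a value shown rounded to 6 d.p. or computed from one; I and e_prev carry over from the previous line; the table rounds u and y to 3 d.p., halves away from zero)
n=0: y=0, sp=4, e=sp−y=4; I=4, D=e−e_prev=4; u=3/4·4+1·4+1/4·4=8; next y=-1/2·0+1/2·8=4
n=1: y=4, sp=4, e=sp−y=0; I=4, D=e−e_prev=-4; u=3/4·0+1·4+1/4·(-4)=3; next y=-1/2·4+1/2·3=-0.5
n=2: y=-0.5, sp=4, e=sp−y=4.5; I=8.5, D=e−e_prev=4.5; u=3/4·4.5+1·8.5+1/4·4.5=13; next y=-1/2·(-0.5)+1/2·13=6.75
n=3: y=6.75, sp=4, e=sp−y=-2.75; I=5.75, D=e−e_prev=-7.25; u=3/4·(-2.75)+1·5.75+1/4·(-7.25)=1.875; next y=-1/2·6.75+1/2·1.875=-2.4375
n=4: y=-2.4375, sp=4, e=sp−y=6.4375; I=12.1875, D=e−e_prev=9.1875; u=3/4·6.4375+1·12.1875+1/4·9.1875=19.3125; next y=-1/2·(-2.4375)+1/2·19.3125=10.875
n=5: y=10.875, sp=4, e=sp−y=-6.875; I=5.3125, D=e−e_prev=-13.3125; u=3/4·(-6.875)+1·5.3125+1/4·(-13.3125)=-3.171875; next y=-1/2·10.875+1/2·(-3.171875)≈-7.023438
n=6: y≈-7.023438, sp=4, e=sp−y≈11.023438; I≈16.335938, D=e−e_prev≈17.898438; u=3/4·11.023438+1·16.335938+1/4·17.898438≈29.078125; next y=-1/2·(-7.023438)+1/2·29.078125≈18.050781
n=7: y≈18.050781, sp=4, e=sp−y≈-14.050781; I≈2.285156, D=e−e_prev≈-25.074219; u=3/4·(-14.050781)+1·2.285156+1/4·(-25.074219)≈-14.521484; next y=-1/2·18.050781+1/2·(-14.521484)≈-16.286133
n=8: y≈-16.286133, sp=4, e=sp−y≈20.286133; I≈22.571289, D=e−e_prev≈34.336914; u=3/4·20.286133+1·22.571289+1/4·34.336914≈46.370117; next y=-1/2·(-16.286133)+1/2·46.370117≈31.328125
n=9: y=31.328125, sp=4, e=sp−y=-27.328125; I≈-4.756836, D=e−e_prev≈-47.614258; u=3/4·(-27.328125)+1·(-4.756836)+1/4·(-47.614258)≈-37.156494; next y=-1/2·31.328125+1/2·(-37.156494)≈-34.242310
n=10: y≈-34.242310, sp=4, e=sp−y≈38.242310; I≈33.485474, D=e−e_prev≈65.570435; u=3/4·38.242310+1·33.485474+1/4·65.570435≈78.559814; next y=-1/2·(-34.242310)+1/2·78.559814≈56.401062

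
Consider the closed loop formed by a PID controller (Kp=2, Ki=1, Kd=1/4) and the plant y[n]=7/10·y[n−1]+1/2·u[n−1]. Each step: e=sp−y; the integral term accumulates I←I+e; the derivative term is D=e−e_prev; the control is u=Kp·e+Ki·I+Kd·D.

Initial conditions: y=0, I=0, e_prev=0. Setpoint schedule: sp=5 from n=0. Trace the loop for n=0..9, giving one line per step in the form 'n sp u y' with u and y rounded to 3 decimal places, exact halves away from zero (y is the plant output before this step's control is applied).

(exact arithmetic carried between steps; '≈' marks a value shown rounded to 6 d.p. or computed from one; I and e_prev carry over from the previous line; the table rounds u and y to 3 d.p., halves away from zero)
n=0: y=0, sp=5, e=sp−y=5; I=5, D=e−e_prev=5; u=2·5+1·5+1/4·5=16.25; next y=7/10·0+1/2·16.25=8.125
n=1: y=8.125, sp=5, e=sp−y=-3.125; I=1.875, D=e−e_prev=-8.125; u=2·(-3.125)+1·1.875+1/4·(-8.125)=-6.40625; next y=7/10·8.125+1/2·(-6.40625)=2.484375
n=2: y=2.484375, sp=5, e=sp−y=2.515625; I=4.390625, D=e−e_prev=5.640625; u=2·2.515625+1·4.390625+1/4·5.640625≈10.832031; next y=7/10·2.484375+1/2·10.832031≈7.155078
n=3: y≈7.155078, sp=5, e=sp−y≈-2.155078; I≈2.235547, D=e−e_prev≈-4.670703; u=2·(-2.155078)+1·2.235547+1/4·(-4.670703)≈-3.242285; next y=7/10·7.155078+1/2·(-3.242285)≈3.387412
n=4: y≈3.387412, sp=5, e=sp−y≈1.612588; I≈3.848135, D=e−e_prev≈3.767666; u=2·1.612588+1·3.848135+1/4·3.767666≈8.015227; next y=7/10·3.387412+1/2·8.015227≈6.378802
n=5: y≈6.378802, sp=5, e=sp−y≈-1.378802; I≈2.469333, D=e−e_prev≈-2.991390; u=2·(-1.378802)+1·2.469333+1/4·(-2.991390)≈-1.036119; next y=7/10·6.378802+1/2·(-1.036119)≈3.947102
n=6: y≈3.947102, sp=5, e=sp−y≈1.052898; I≈3.522231, D=e−e_prev≈2.431700; u=2·1.052898+1·3.522231+1/4·2.431700≈6.235952; next y=7/10·3.947102+1/2·6.235952≈5.880947
n=7: y≈5.880947, sp=5, e=sp−y≈-0.880947; I≈2.641283, D=e−e_prev≈-1.933845; u=2·(-0.880947)+1·2.641283+1/4·(-1.933845)≈0.395928; next y=7/10·5.880947+1/2·0.395928≈4.314627
n=8: y≈4.314627, sp=5, e=sp−y≈0.685373; I≈3.326657, D=e−e_prev≈1.566320; u=2·0.685373+1·3.326657+1/4·1.566320≈5.088983; next y=7/10·4.314627+1/2·5.088983≈5.564730
n=9: y≈5.564730, sp=5, e=sp−y≈-0.564730; I≈2.761926, D=e−e_prev≈-1.250103; u=2·(-0.564730)+1·2.761926+1/4·(-1.250103)≈1.319940; next y=7/10·5.564730+1/2·1.319940≈4.555281

0 5 16.250 0.000
1 5 -6.406 8.125
2 5 10.832 2.484
3 5 -3.242 7.155
4 5 8.015 3.387
5 5 -1.036 6.379
6 5 6.236 3.947
7 5 0.396 5.881
8 5 5.089 4.315
9 5 1.320 5.565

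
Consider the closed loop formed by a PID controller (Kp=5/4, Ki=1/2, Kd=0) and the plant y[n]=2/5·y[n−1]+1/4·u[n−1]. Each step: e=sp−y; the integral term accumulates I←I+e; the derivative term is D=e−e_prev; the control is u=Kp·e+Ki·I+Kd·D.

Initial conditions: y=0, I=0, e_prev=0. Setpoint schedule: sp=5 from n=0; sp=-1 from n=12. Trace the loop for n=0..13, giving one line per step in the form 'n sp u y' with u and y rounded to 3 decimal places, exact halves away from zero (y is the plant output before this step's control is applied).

(exact arithmetic carried between steps; '≈' marks a value shown rounded to 6 d.p. or computed from one; I and e_prev carry over from the previous line; the table rounds u and y to 3 d.p., halves away from zero)
n=0: y=0, sp=5, e=sp−y=5; I=5, D=e−e_prev=5; u=5/4·5+1/2·5+0·5=8.75; next y=2/5·0+1/4·8.75=2.1875
n=1: y=2.1875, sp=5, e=sp−y=2.8125; I=7.8125, D=e−e_prev=-2.1875; u=5/4·2.8125+1/2·7.8125+0·(-2.1875)=7.421875; next y=2/5·2.1875+1/4·7.421875≈2.730469
n=2: y≈2.730469, sp=5, e=sp−y≈2.269531; I≈10.082031, D=e−e_prev≈-0.542969; u=5/4·2.269531+1/2·10.082031+0·(-0.542969)≈7.877930; next y=2/5·2.730469+1/4·7.877930≈3.061670
n=3: y≈3.061670, sp=5, e=sp−y≈1.938330; I≈12.020361, D=e−e_prev≈-0.331201; u=5/4·1.938330+1/2·12.020361+0·(-0.331201)≈8.433093; next y=2/5·3.061670+1/4·8.433093≈3.332941
n=4: y≈3.332941, sp=5, e=sp−y≈1.667059; I≈13.687420, D=e−e_prev≈-0.271271; u=5/4·1.667059+1/2·13.687420+0·(-0.271271)≈8.927533; next y=2/5·3.332941+1/4·8.927533≈3.565060
n=5: y≈3.565060, sp=5, e=sp−y≈1.434940; I≈15.122360, D=e−e_prev≈-0.232119; u=5/4·1.434940+1/2·15.122360+0·(-0.232119)≈9.354855; next y=2/5·3.565060+1/4·9.354855≈3.764738
n=6: y≈3.764738, sp=5, e=sp−y≈1.235262; I≈16.357622, D=e−e_prev≈-0.199678; u=5/4·1.235262+1/2·16.357622+0·(-0.199678)≈9.722889; next y=2/5·3.764738+1/4·9.722889≈3.936617
n=7: y≈3.936617, sp=5, e=sp−y≈1.063383; I≈17.421005, D=e−e_prev≈-0.171880; u=5/4·1.063383+1/2·17.421005+0·(-0.171880)≈10.039731; next y=2/5·3.936617+1/4·10.039731≈4.084580
n=8: y≈4.084580, sp=5, e=sp−y≈0.915420; I≈18.336425, D=e−e_prev≈-0.147962; u=5/4·0.915420+1/2·18.336425+0·(-0.147962)≈10.312488; next y=2/5·4.084580+1/4·10.312488≈4.211954
n=9: y≈4.211954, sp=5, e=sp−y≈0.788046; I≈19.124472, D=e−e_prev≈-0.127374; u=5/4·0.788046+1/2·19.124472+0·(-0.127374)≈10.547293; next y=2/5·4.211954+1/4·10.547293≈4.321605
n=10: y≈4.321605, sp=5, e=sp−y≈0.678395; I≈19.802867, D=e−e_prev≈-0.109651; u=5/4·0.678395+1/2·19.802867+0·(-0.109651)≈10.749427; next y=2/5·4.321605+1/4·10.749427≈4.415999
n=11: y≈4.415999, sp=5, e=sp−y≈0.584001; I≈20.386868, D=e−e_prev≈-0.094394; u=5/4·0.584001+1/2·20.386868+0·(-0.094394)≈10.923435; next y=2/5·4.415999+1/4·10.923435≈4.497258
n=12: y≈4.497258, sp=-1, e=sp−y≈-5.497258; I≈14.889609, D=e−e_prev≈-6.081260; u=5/4·(-5.497258)+1/2·14.889609+0·(-6.081260)≈0.573232; next y=2/5·4.497258+1/4·0.573232≈1.942211
n=13: y≈1.942211, sp=-1, e=sp−y≈-2.942211; I≈11.947398, D=e−e_prev≈2.555047; u=5/4·(-2.942211)+1/2·11.947398+0·2.555047≈2.295935; next y=2/5·1.942211+1/4·2.295935≈1.350868

0 5 8.750 0.000
1 5 7.422 2.188
2 5 7.878 2.730
3 5 8.433 3.062
4 5 8.928 3.333
5 5 9.355 3.565
6 5 9.723 3.765
7 5 10.040 3.937
8 5 10.312 4.085
9 5 10.547 4.212
10 5 10.749 4.322
11 5 10.923 4.416
12 -1 0.573 4.497
13 -1 2.296 1.942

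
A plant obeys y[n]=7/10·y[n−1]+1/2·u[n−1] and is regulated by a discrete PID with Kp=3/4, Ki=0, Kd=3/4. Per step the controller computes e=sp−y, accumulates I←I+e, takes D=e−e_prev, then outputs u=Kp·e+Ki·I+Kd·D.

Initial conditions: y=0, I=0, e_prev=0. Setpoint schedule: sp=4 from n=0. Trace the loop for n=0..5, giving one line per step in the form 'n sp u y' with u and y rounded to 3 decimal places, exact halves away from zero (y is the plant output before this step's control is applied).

(exact arithmetic carried between steps; '≈' marks a value shown rounded to 6 d.p. or computed from one; I and e_prev carry over from the previous line; the table rounds u and y to 3 d.p., halves away from zero)
n=0: y=0, sp=4, e=sp−y=4; I=4, D=e−e_prev=4; u=3/4·4+0·4+3/4·4=6; next y=7/10·0+1/2·6=3
n=1: y=3, sp=4, e=sp−y=1; I=5, D=e−e_prev=-3; u=3/4·1+0·5+3/4·(-3)=-1.5; next y=7/10·3+1/2·(-1.5)=1.35
n=2: y=1.35, sp=4, e=sp−y=2.65; I=7.65, D=e−e_prev=1.65; u=3/4·2.65+0·7.65+3/4·1.65=3.225; next y=7/10·1.35+1/2·3.225=2.5575
n=3: y=2.5575, sp=4, e=sp−y=1.4425; I=9.0925, D=e−e_prev=-1.2075; u=3/4·1.4425+0·9.0925+3/4·(-1.2075)=0.17625; next y=7/10·2.5575+1/2·0.17625=1.878375
n=4: y=1.878375, sp=4, e=sp−y=2.121625; I=11.214125, D=e−e_prev=0.679125; u=3/4·2.121625+0·11.214125+3/4·0.679125≈2.100563; next y=7/10·1.878375+1/2·2.100563≈2.365144
n=5: y≈2.365144, sp=4, e=sp−y≈1.634856; I≈12.848981, D=e−e_prev≈-0.486769; u=3/4·1.634856+0·12.848981+3/4·(-0.486769)≈0.861066; next y=7/10·2.365144+1/2·0.861066≈2.086133

0 4 6.000 0.000
1 4 -1.500 3.000
2 4 3.225 1.350
3 4 0.176 2.558
4 4 2.101 1.878
5 4 0.861 2.365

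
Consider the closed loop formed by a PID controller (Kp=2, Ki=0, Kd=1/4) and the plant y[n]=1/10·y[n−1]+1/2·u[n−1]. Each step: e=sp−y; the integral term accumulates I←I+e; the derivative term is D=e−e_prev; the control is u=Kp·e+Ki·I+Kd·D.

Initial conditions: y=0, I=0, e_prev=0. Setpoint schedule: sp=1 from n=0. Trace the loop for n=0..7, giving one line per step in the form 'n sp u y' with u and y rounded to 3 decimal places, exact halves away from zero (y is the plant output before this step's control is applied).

0 1 2.250 0.000
1 1 -0.531 1.125
2 1 2.626 -0.153
3 1 -0.958 1.298
4 1 3.110 -0.349
5 1 -1.507 1.520
6 1 3.734 -0.602
7 1 -2.216 1.807

(exact arithmetic carried between steps; '≈' marks a value shown rounded to 6 d.p. or computed from one; I and e_prev carry over from the previous line; the table rounds u and y to 3 d.p., halves away from zero)
n=0: y=0, sp=1, e=sp−y=1; I=1, D=e−e_prev=1; u=2·1+0·1+1/4·1=2.25; next y=1/10·0+1/2·2.25=1.125
n=1: y=1.125, sp=1, e=sp−y=-0.125; I=0.875, D=e−e_prev=-1.125; u=2·(-0.125)+0·0.875+1/4·(-1.125)=-0.53125; next y=1/10·1.125+1/2·(-0.53125)=-0.153125
n=2: y=-0.153125, sp=1, e=sp−y=1.153125; I=2.028125, D=e−e_prev=1.278125; u=2·1.153125+0·2.028125+1/4·1.278125≈2.625781; next y=1/10·(-0.153125)+1/2·2.625781≈1.297578
n=3: y≈1.297578, sp=1, e=sp−y≈-0.297578; I≈1.730547, D=e−e_prev≈-1.450703; u=2·(-0.297578)+0·1.730547+1/4·(-1.450703)≈-0.957832; next y=1/10·1.297578+1/2·(-0.957832)≈-0.349158
n=4: y≈-0.349158, sp=1, e=sp−y≈1.349158; I≈3.079705, D=e−e_prev≈1.646736; u=2·1.349158+0·3.079705+1/4·1.646736≈3.110000; next y=1/10·(-0.349158)+1/2·3.110000≈1.520084
n=5: y≈1.520084, sp=1, e=sp−y≈-0.520084; I≈2.559621, D=e−e_prev≈-1.869243; u=2·(-0.520084)+0·2.559621+1/4·(-1.869243)≈-1.507480; next y=1/10·1.520084+1/2·(-1.507480)≈-0.601731
n=6: y≈-0.601731, sp=1, e=sp−y≈1.601731; I≈4.161352, D=e−e_prev≈2.121816; u=2·1.601731+0·4.161352+1/4·2.121816≈3.733917; next y=1/10·(-0.601731)+1/2·3.733917≈1.806785
n=7: y≈1.806785, sp=1, e=sp−y≈-0.806785; I≈3.354567, D=e−e_prev≈-2.408516; u=2·(-0.806785)+0·3.354567+1/4·(-2.408516)≈-2.215699; next y=1/10·1.806785+1/2·(-2.215699)≈-0.927171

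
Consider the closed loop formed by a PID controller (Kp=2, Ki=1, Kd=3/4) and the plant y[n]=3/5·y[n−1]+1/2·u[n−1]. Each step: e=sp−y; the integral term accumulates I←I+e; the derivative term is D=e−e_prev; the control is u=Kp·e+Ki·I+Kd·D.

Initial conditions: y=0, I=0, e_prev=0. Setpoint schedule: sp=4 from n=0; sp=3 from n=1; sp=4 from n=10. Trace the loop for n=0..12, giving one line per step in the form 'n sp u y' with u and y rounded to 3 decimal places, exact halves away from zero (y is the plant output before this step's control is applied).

(exact arithmetic carried between steps; '≈' marks a value shown rounded to 6 d.p. or computed from one; I and e_prev carry over from the previous line; the table rounds u and y to 3 d.p., halves away from zero)
n=0: y=0, sp=4, e=sp−y=4; I=4, D=e−e_prev=4; u=2·4+1·4+3/4·4=15; next y=3/5·0+1/2·15=7.5
n=1: y=7.5, sp=3, e=sp−y=-4.5; I=-0.5, D=e−e_prev=-8.5; u=2·(-4.5)+1·(-0.5)+3/4·(-8.5)=-15.875; next y=3/5·7.5+1/2·(-15.875)=-3.4375
n=2: y=-3.4375, sp=3, e=sp−y=6.4375; I=5.9375, D=e−e_prev=10.9375; u=2·6.4375+1·5.9375+3/4·10.9375=27.015625; next y=3/5·(-3.4375)+1/2·27.015625≈11.445313
n=3: y≈11.445313, sp=3, e=sp−y≈-8.445313; I≈-2.507813, D=e−e_prev≈-14.882813; u=2·(-8.445313)+1·(-2.507813)+3/4·(-14.882813)≈-30.560547; next y=3/5·11.445313+1/2·(-30.560547)≈-8.413086
n=4: y≈-8.413086, sp=3, e=sp−y≈11.413086; I≈8.905273, D=e−e_prev≈19.858398; u=2·11.413086+1·8.905273+3/4·19.858398≈46.625244; next y=3/5·(-8.413086)+1/2·46.625244≈18.264771
n=5: y≈18.264771, sp=3, e=sp−y≈-15.264771; I≈-6.359497, D=e−e_prev≈-26.677856; u=2·(-15.264771)+1·(-6.359497)+3/4·(-26.677856)≈-56.897430; next y=3/5·18.264771+1/2·(-56.897430)≈-17.489853
n=6: y≈-17.489853, sp=3, e=sp−y≈20.489853; I≈14.130356, D=e−e_prev≈35.754623; u=2·20.489853+1·14.130356+3/4·35.754623≈81.926029; next y=3/5·(-17.489853)+1/2·81.926029≈30.469103
n=7: y≈30.469103, sp=3, e=sp−y≈-27.469103; I≈-13.338747, D=e−e_prev≈-47.958956; u=2·(-27.469103)+1·(-13.338747)+3/4·(-47.958956)≈-104.246170; next y=3/5·30.469103+1/2·(-104.246170)≈-33.841623
n=8: y≈-33.841623, sp=3, e=sp−y≈36.841623; I≈23.502876, D=e−e_prev≈64.310726; u=2·36.841623+1·23.502876+3/4·64.310726≈145.419167; next y=3/5·(-33.841623)+1/2·145.419167≈52.404609
n=9: y≈52.404609, sp=3, e=sp−y≈-49.404609; I≈-25.901733, D=e−e_prev≈-86.246233; u=2·(-49.404609)+1·(-25.901733)+3/4·(-86.246233)≈-189.395627; next y=3/5·52.404609+1/2·(-189.395627)≈-63.255048
n=10: y≈-63.255048, sp=4, e=sp−y≈67.255048; I≈41.353314, D=e−e_prev≈116.659657; u=2·67.255048+1·41.353314+3/4·116.659657≈263.358153; next y=3/5·(-63.255048)+1/2·263.358153≈93.726048
n=11: y≈93.726048, sp=4, e=sp−y≈-89.726048; I≈-48.372733, D=e−e_prev≈-156.981095; u=2·(-89.726048)+1·(-48.372733)+3/4·(-156.981095)≈-345.560650; next y=3/5·93.726048+1/2·(-345.560650)≈-116.544697
n=12: y≈-116.544697, sp=4, e=sp−y≈120.544697; I≈72.171963, D=e−e_prev≈210.270744; u=2·120.544697+1·72.171963+3/4·210.270744≈470.964414; next y=3/5·(-116.544697)+1/2·470.964414≈165.555389

0 4 15.000 0.000
1 3 -15.875 7.500
2 3 27.016 -3.438
3 3 -30.561 11.445
4 3 46.625 -8.413
5 3 -56.897 18.265
6 3 81.926 -17.490
7 3 -104.246 30.469
8 3 145.419 -33.842
9 3 -189.396 52.405
10 4 263.358 -63.255
11 4 -345.561 93.726
12 4 470.964 -116.545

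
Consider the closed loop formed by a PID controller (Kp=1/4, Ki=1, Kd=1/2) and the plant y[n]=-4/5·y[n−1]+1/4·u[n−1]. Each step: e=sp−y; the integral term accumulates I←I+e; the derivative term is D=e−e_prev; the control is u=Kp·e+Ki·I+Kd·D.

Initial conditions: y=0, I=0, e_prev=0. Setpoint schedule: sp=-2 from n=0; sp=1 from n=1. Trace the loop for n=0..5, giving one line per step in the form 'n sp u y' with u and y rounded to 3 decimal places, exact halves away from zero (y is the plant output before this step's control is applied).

0 -2 -3.500 0.000
1 1 2.281 -0.875
2 1 -1.536 1.270
3 1 3.940 -1.400
4 1 -1.129 2.105
5 1 6.643 -1.966

(exact arithmetic carried between steps; '≈' marks a value shown rounded to 6 d.p. or computed from one; I and e_prev carry over from the previous line; the table rounds u and y to 3 d.p., halves away from zero)
n=0: y=0, sp=-2, e=sp−y=-2; I=-2, D=e−e_prev=-2; u=1/4·(-2)+1·(-2)+1/2·(-2)=-3.5; next y=-4/5·0+1/4·(-3.5)=-0.875
n=1: y=-0.875, sp=1, e=sp−y=1.875; I=-0.125, D=e−e_prev=3.875; u=1/4·1.875+1·(-0.125)+1/2·3.875=2.28125; next y=-4/5·(-0.875)+1/4·2.28125≈1.270313
n=2: y≈1.270313, sp=1, e=sp−y≈-0.270313; I≈-0.395313, D=e−e_prev≈-2.145313; u=1/4·(-0.270313)+1·(-0.395313)+1/2·(-2.145313)≈-1.535547; next y=-4/5·1.270313+1/4·(-1.535547)≈-1.400137
n=3: y≈-1.400137, sp=1, e=sp−y≈2.400137; I≈2.004824, D=e−e_prev≈2.670449; u=1/4·2.400137+1·2.004824+1/2·2.670449≈3.940083; next y=-4/5·(-1.400137)+1/4·3.940083≈2.105130
n=4: y≈2.105130, sp=1, e=sp−y≈-1.105130; I≈0.899694, D=e−e_prev≈-3.505267; u=1/4·(-1.105130)+1·0.899694+1/2·(-3.505267)≈-1.129222; next y=-4/5·2.105130+1/4·(-1.129222)≈-1.966410
n=5: y≈-1.966410, sp=1, e=sp−y≈2.966410; I≈3.866104, D=e−e_prev≈4.071540; u=1/4·2.966410+1·3.866104+1/2·4.071540≈6.643476; next y=-4/5·(-1.966410)+1/4·6.643476≈3.233997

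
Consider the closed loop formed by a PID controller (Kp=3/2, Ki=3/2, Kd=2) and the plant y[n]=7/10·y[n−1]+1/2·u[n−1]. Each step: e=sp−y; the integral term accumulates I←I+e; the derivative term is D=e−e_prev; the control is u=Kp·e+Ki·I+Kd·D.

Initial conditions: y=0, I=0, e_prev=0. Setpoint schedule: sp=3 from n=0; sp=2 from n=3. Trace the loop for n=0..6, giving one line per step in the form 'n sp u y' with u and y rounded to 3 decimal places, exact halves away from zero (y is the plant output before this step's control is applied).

0 3 15.000 0.000
1 3 -24.000 7.500
2 3 55.500 -6.750
3 2 -112.250 23.025
4 2 232.925 -40.008
5 2 -472.453 88.457
6 2 968.608 -174.306

(exact arithmetic carried between steps; '≈' marks a value shown rounded to 6 d.p. or computed from one; I and e_prev carry over from the previous line; the table rounds u and y to 3 d.p., halves away from zero)
n=0: y=0, sp=3, e=sp−y=3; I=3, D=e−e_prev=3; u=3/2·3+3/2·3+2·3=15; next y=7/10·0+1/2·15=7.5
n=1: y=7.5, sp=3, e=sp−y=-4.5; I=-1.5, D=e−e_prev=-7.5; u=3/2·(-4.5)+3/2·(-1.5)+2·(-7.5)=-24; next y=7/10·7.5+1/2·(-24)=-6.75
n=2: y=-6.75, sp=3, e=sp−y=9.75; I=8.25, D=e−e_prev=14.25; u=3/2·9.75+3/2·8.25+2·14.25=55.5; next y=7/10·(-6.75)+1/2·55.5=23.025
n=3: y=23.025, sp=2, e=sp−y=-21.025; I=-12.775, D=e−e_prev=-30.775; u=3/2·(-21.025)+3/2·(-12.775)+2·(-30.775)=-112.25; next y=7/10·23.025+1/2·(-112.25)=-40.0075
n=4: y=-40.0075, sp=2, e=sp−y=42.0075; I=29.2325, D=e−e_prev=63.0325; u=3/2·42.0075+3/2·29.2325+2·63.0325=232.925; next y=7/10·(-40.0075)+1/2·232.925=88.45725
n=5: y=88.45725, sp=2, e=sp−y=-86.45725; I=-57.22475, D=e−e_prev=-128.46475; u=3/2·(-86.45725)+3/2·(-57.22475)+2·(-128.46475)=-472.4525; next y=7/10·88.45725+1/2·(-472.4525)=-174.306175
n=6: y=-174.306175, sp=2, e=sp−y=176.306175; I=119.081425, D=e−e_prev=262.763425; u=3/2·176.306175+3/2·119.081425+2·262.763425=968.60825; next y=7/10·(-174.306175)+1/2·968.60825≈362.289803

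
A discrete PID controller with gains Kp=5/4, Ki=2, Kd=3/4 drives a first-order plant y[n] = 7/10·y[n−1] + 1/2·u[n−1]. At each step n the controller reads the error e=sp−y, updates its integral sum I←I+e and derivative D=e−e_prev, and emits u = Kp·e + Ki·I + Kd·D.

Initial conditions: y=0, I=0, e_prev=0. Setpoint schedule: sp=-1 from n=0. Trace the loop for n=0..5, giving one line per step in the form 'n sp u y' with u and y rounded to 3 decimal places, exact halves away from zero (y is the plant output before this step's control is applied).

0 -1 -4.000 0.000
1 -1 2.750 -2.000
2 -1 -4.650 -0.025
3 -1 4.151 -2.343
4 -1 -6.015 0.436
5 -1 5.750 -2.703

(exact arithmetic carried between steps; '≈' marks a value shown rounded to 6 d.p. or computed from one; I and e_prev carry over from the previous line; the table rounds u and y to 3 d.p., halves away from zero)
n=0: y=0, sp=-1, e=sp−y=-1; I=-1, D=e−e_prev=-1; u=5/4·(-1)+2·(-1)+3/4·(-1)=-4; next y=7/10·0+1/2·(-4)=-2
n=1: y=-2, sp=-1, e=sp−y=1; I=0, D=e−e_prev=2; u=5/4·1+2·0+3/4·2=2.75; next y=7/10·(-2)+1/2·2.75=-0.025
n=2: y=-0.025, sp=-1, e=sp−y=-0.975; I=-0.975, D=e−e_prev=-1.975; u=5/4·(-0.975)+2·(-0.975)+3/4·(-1.975)=-4.65; next y=7/10·(-0.025)+1/2·(-4.65)=-2.3425
n=3: y=-2.3425, sp=-1, e=sp−y=1.3425; I=0.3675, D=e−e_prev=2.3175; u=5/4·1.3425+2·0.3675+3/4·2.3175=4.15125; next y=7/10·(-2.3425)+1/2·4.15125=0.435875
n=4: y=0.435875, sp=-1, e=sp−y=-1.435875; I=-1.068375, D=e−e_prev=-2.778375; u=5/4·(-1.435875)+2·(-1.068375)+3/4·(-2.778375)=-6.015375; next y=7/10·0.435875+1/2·(-6.015375)=-2.702575
n=5: y=-2.702575, sp=-1, e=sp−y=1.702575; I=0.6342, D=e−e_prev=3.13845; u=5/4·1.702575+2·0.6342+3/4·3.13845≈5.750456; next y=7/10·(-2.702575)+1/2·5.750456≈0.983426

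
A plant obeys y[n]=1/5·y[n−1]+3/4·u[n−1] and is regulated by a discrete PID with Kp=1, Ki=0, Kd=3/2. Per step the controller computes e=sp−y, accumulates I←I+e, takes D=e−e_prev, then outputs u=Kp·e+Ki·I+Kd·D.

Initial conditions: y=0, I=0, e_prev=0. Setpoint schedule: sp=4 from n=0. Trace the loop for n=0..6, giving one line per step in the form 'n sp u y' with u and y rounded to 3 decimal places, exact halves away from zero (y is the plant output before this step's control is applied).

0 4 10.000 0.000
1 4 -14.750 7.500
2 4 39.156 -9.563
3 4 -78.980 27.455
4 4 179.543 -53.744
5 4 -386.388 123.908
6 4 852.385 -265.009

(exact arithmetic carried between steps; '≈' marks a value shown rounded to 6 d.p. or computed from one; I and e_prev carry over from the previous line; the table rounds u and y to 3 d.p., halves away from zero)
n=0: y=0, sp=4, e=sp−y=4; I=4, D=e−e_prev=4; u=1·4+0·4+3/2·4=10; next y=1/5·0+3/4·10=7.5
n=1: y=7.5, sp=4, e=sp−y=-3.5; I=0.5, D=e−e_prev=-7.5; u=1·(-3.5)+0·0.5+3/2·(-7.5)=-14.75; next y=1/5·7.5+3/4·(-14.75)=-9.5625
n=2: y=-9.5625, sp=4, e=sp−y=13.5625; I=14.0625, D=e−e_prev=17.0625; u=1·13.5625+0·14.0625+3/2·17.0625=39.15625; next y=1/5·(-9.5625)+3/4·39.15625≈27.454688
n=3: y≈27.454688, sp=4, e=sp−y≈-23.454688; I≈-9.392188, D=e−e_prev≈-37.017188; u=1·(-23.454688)+0·(-9.392188)+3/2·(-37.017188)≈-78.980469; next y=1/5·27.454688+3/4·(-78.980469)≈-53.744414
n=4: y≈-53.744414, sp=4, e=sp−y≈57.744414; I≈48.352227, D=e−e_prev≈81.199102; u=1·57.744414+0·48.352227+3/2·81.199102≈179.543066; next y=1/5·(-53.744414)+3/4·179.543066≈123.908417
n=5: y≈123.908417, sp=4, e=sp−y≈-119.908417; I≈-71.556190, D=e−e_prev≈-177.652831; u=1·(-119.908417)+0·(-71.556190)+3/2·(-177.652831)≈-386.387664; next y=1/5·123.908417+3/4·(-386.387664)≈-265.009064
n=6: y≈-265.009064, sp=4, e=sp−y≈269.009064; I≈197.452874, D=e−e_prev≈388.917481; u=1·269.009064+0·197.452874+3/2·388.917481≈852.385286; next y=1/5·(-265.009064)+3/4·852.385286≈586.287152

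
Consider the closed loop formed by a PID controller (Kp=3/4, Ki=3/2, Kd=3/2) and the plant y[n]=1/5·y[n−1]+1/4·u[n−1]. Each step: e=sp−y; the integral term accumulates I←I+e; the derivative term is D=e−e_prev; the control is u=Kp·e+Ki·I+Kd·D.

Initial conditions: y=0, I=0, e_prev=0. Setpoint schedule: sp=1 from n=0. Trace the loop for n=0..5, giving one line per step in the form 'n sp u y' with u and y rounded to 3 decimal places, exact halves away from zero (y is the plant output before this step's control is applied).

(exact arithmetic carried between steps; '≈' marks a value shown rounded to 6 d.p. or computed from one; I and e_prev carry over from the previous line; the table rounds u and y to 3 d.p., halves away from zero)
n=0: y=0, sp=1, e=sp−y=1; I=1, D=e−e_prev=1; u=3/4·1+3/2·1+3/2·1=3.75; next y=1/5·0+1/4·3.75=0.9375
n=1: y=0.9375, sp=1, e=sp−y=0.0625; I=1.0625, D=e−e_prev=-0.9375; u=3/4·0.0625+3/2·1.0625+3/2·(-0.9375)=0.234375; next y=1/5·0.9375+1/4·0.234375≈0.246094
n=2: y≈0.246094, sp=1, e=sp−y≈0.753906; I≈1.816406, D=e−e_prev≈0.691406; u=3/4·0.753906+3/2·1.816406+3/2·0.691406≈4.327148; next y=1/5·0.246094+1/4·4.327148≈1.131006
n=3: y≈1.131006, sp=1, e=sp−y≈-0.131006; I≈1.685400, D=e−e_prev≈-0.884912; u=3/4·(-0.131006)+3/2·1.685400+3/2·(-0.884912)≈1.102478; next y=1/5·1.131006+1/4·1.102478≈0.501821
n=4: y≈0.501821, sp=1, e=sp−y≈0.498179; I≈2.183580, D=e−e_prev≈0.629185; u=3/4·0.498179+3/2·2.183580+3/2·0.629185≈4.592782; next y=1/5·0.501821+1/4·4.592782≈1.248560
n=5: y≈1.248560, sp=1, e=sp−y≈-0.248560; I≈1.935020, D=e−e_prev≈-0.746739; u=3/4·(-0.248560)+3/2·1.935020+3/2·(-0.746739)≈1.596002; next y=1/5·1.248560+1/4·1.596002≈0.648712

0 1 3.750 0.000
1 1 0.234 0.938
2 1 4.327 0.246
3 1 1.102 1.131
4 1 4.593 0.502
5 1 1.596 1.249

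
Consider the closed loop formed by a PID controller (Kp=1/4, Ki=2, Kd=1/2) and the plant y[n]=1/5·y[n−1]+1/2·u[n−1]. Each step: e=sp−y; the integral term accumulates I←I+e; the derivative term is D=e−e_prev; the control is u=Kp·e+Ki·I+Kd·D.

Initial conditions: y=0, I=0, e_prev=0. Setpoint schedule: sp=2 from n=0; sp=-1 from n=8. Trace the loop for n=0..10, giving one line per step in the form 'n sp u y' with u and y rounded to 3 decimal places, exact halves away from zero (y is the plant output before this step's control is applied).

(exact arithmetic carried between steps; '≈' marks a value shown rounded to 6 d.p. or computed from one; I and e_prev carry over from the previous line; the table rounds u and y to 3 d.p., halves away from zero)
n=0: y=0, sp=2, e=sp−y=2; I=2, D=e−e_prev=2; u=1/4·2+2·2+1/2·2=5.5; next y=1/5·0+1/2·5.5=2.75
n=1: y=2.75, sp=2, e=sp−y=-0.75; I=1.25, D=e−e_prev=-2.75; u=1/4·(-0.75)+2·1.25+1/2·(-2.75)=0.9375; next y=1/5·2.75+1/2·0.9375=1.01875
n=2: y=1.01875, sp=2, e=sp−y=0.98125; I=2.23125, D=e−e_prev=1.73125; u=1/4·0.98125+2·2.23125+1/2·1.73125≈5.573438; next y=1/5·1.01875+1/2·5.573438≈2.990469
n=3: y≈2.990469, sp=2, e=sp−y≈-0.990469; I≈1.240781, D=e−e_prev≈-1.971719; u=1/4·(-0.990469)+2·1.240781+1/2·(-1.971719)≈1.248086; next y=1/5·2.990469+1/2·1.248086≈1.222137
n=4: y≈1.222137, sp=2, e=sp−y≈0.777863; I≈2.018645, D=e−e_prev≈1.768332; u=1/4·0.777863+2·2.018645+1/2·1.768332≈5.115921; next y=1/5·1.222137+1/2·5.115921≈2.802388
n=5: y≈2.802388, sp=2, e=sp−y≈-0.802388; I≈1.216257, D=e−e_prev≈-1.580251; u=1/4·(-0.802388)+2·1.216257+1/2·(-1.580251)≈1.441791; next y=1/5·2.802388+1/2·1.441791≈1.281373
n=6: y≈1.281373, sp=2, e=sp−y≈0.718627; I≈1.934884, D=e−e_prev≈1.521015; u=1/4·0.718627+2·1.934884+1/2·1.521015≈4.809931; next y=1/5·1.281373+1/2·4.809931≈2.661240
n=7: y≈2.661240, sp=2, e=sp−y≈-0.661240; I≈1.273643, D=e−e_prev≈-1.379867; u=1/4·(-0.661240)+2·1.273643+1/2·(-1.379867)≈1.692043; next y=1/5·2.661240+1/2·1.692043≈1.378270
n=8: y≈1.378270, sp=-1, e=sp−y≈-2.378270; I≈-1.104626, D=e−e_prev≈-1.717029; u=1/4·(-2.378270)+2·(-1.104626)+1/2·(-1.717029)≈-3.662334; next y=1/5·1.378270+1/2·(-3.662334)≈-1.555513
n=9: y≈-1.555513, sp=-1, e=sp−y≈0.555513; I≈-0.549113, D=e−e_prev≈2.933783; u=1/4·0.555513+2·(-0.549113)+1/2·2.933783≈0.507544; next y=1/5·(-1.555513)+1/2·0.507544≈-0.057331
n=10: y≈-0.057331, sp=-1, e=sp−y≈-0.942669; I≈-1.491782, D=e−e_prev≈-1.498183; u=1/4·(-0.942669)+2·(-1.491782)+1/2·(-1.498183)≈-3.968323; next y=1/5·(-0.057331)+1/2·(-3.968323)≈-1.995628

0 2 5.500 0.000
1 2 0.938 2.750
2 2 5.573 1.019
3 2 1.248 2.990
4 2 5.116 1.222
5 2 1.442 2.802
6 2 4.810 1.281
7 2 1.692 2.661
8 -1 -3.662 1.378
9 -1 0.508 -1.556
10 -1 -3.968 -0.057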